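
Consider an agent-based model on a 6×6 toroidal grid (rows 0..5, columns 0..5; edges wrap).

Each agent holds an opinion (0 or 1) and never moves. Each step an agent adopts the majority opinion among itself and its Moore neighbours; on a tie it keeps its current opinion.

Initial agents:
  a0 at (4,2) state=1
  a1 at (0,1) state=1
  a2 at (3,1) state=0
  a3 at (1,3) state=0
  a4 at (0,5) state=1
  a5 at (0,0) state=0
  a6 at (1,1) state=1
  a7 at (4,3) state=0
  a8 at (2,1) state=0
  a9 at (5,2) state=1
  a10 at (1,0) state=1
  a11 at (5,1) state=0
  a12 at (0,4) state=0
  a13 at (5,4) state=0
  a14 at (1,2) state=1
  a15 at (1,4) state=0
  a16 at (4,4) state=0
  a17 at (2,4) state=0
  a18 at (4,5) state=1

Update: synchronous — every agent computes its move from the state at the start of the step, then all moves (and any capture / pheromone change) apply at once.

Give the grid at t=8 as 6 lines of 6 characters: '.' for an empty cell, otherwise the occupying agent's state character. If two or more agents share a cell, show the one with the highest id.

t=1: a0@(4,2):0 a1@(0,1):1 a2@(3,1):0 a3@(1,3):0 a4@(0,5):0 a5@(0,0):1 a6@(1,1):1 a7@(4,3):0 a8@(2,1):1 a9@(5,2):1 a10@(1,0):1 a11@(5,1):1 a12@(0,4):0 a13@(5,4):0 a14@(1,2):1 a15@(1,4):0 a16@(4,4):0 a17@(2,4):0 a18@(4,5):0
t=2: (unchanged — steady state)

11..00
11100.
.1..0.
.0....
..0000
.11.0.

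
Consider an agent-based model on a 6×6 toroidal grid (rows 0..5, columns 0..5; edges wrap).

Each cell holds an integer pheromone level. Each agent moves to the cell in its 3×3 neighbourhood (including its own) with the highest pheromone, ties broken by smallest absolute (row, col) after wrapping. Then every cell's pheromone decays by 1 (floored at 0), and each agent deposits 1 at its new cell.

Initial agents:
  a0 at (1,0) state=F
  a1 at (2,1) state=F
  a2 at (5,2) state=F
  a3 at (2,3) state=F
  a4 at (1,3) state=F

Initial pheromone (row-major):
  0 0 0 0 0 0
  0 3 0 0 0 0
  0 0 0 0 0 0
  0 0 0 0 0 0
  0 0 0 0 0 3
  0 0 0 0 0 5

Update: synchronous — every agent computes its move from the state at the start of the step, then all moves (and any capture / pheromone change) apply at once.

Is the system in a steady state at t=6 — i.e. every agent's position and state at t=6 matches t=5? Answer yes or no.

yes

t=1: a0@(1,1) a1@(1,1) a2@(0,1) a3@(1,2) a4@(0,2) | pheromone: 0 1 1 0 0 0 / 0 4 1 0 0 0 / 0 0 0 0 0 0 / 0 0 0 0 0 0 / 0 0 0 0 0 2 / 0 0 0 0 0 4
t=2: a0@(1,1) a1@(1,1) a2@(1,1) a3@(1,1) a4@(1,1) | pheromone: 0 0 0 0 0 0 / 0 8 0 0 0 0 / 0 0 0 0 0 0 / 0 0 0 0 0 0 / 0 0 0 0 0 1 / 0 0 0 0 0 3
t=3: a0@(1,1) a1@(1,1) a2@(1,1) a3@(1,1) a4@(1,1) | pheromone: 0 0 0 0 0 0 / 0 12 0 0 0 0 / 0 0 0 0 0 0 / 0 0 0 0 0 0 / 0 0 0 0 0 0 / 0 0 0 0 0 2
t=4: a0@(1,1) a1@(1,1) a2@(1,1) a3@(1,1) a4@(1,1) | pheromone: 0 0 0 0 0 0 / 0 16 0 0 0 0 / 0 0 0 0 0 0 / 0 0 0 0 0 0 / 0 0 0 0 0 0 / 0 0 0 0 0 1
t=5: a0@(1,1) a1@(1,1) a2@(1,1) a3@(1,1) a4@(1,1) | pheromone: 0 0 0 0 0 0 / 0 20 0 0 0 0 / 0 0 0 0 0 0 / 0 0 0 0 0 0 / 0 0 0 0 0 0 / 0 0 0 0 0 0
t=6: a0@(1,1) a1@(1,1) a2@(1,1) a3@(1,1) a4@(1,1) | pheromone: 0 0 0 0 0 0 / 0 24 0 0 0 0 / 0 0 0 0 0 0 / 0 0 0 0 0 0 / 0 0 0 0 0 0 / 0 0 0 0 0 0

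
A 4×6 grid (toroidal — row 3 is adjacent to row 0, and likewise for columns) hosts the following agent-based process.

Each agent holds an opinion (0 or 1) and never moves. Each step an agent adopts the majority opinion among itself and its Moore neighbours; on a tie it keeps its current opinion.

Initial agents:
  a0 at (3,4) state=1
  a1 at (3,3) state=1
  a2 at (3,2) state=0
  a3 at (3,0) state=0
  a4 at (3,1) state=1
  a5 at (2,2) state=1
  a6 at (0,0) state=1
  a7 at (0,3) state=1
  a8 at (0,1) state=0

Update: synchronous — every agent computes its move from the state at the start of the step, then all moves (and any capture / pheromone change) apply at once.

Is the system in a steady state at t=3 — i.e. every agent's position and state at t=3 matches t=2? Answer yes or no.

t=1: a0@(3,4):1 a1@(3,3):1 a2@(3,2):1 a3@(3,0):0 a4@(3,1):1 a5@(2,2):1 a6@(0,0):1 a7@(0,3):1 a8@(0,1):0
t=2: a0@(3,4):1 a1@(3,3):1 a2@(3,2):1 a3@(3,0):0 a4@(3,1):1 a5@(2,2):1 a6@(0,0):1 a7@(0,3):1 a8@(0,1):1
t=3: a0@(3,4):1 a1@(3,3):1 a2@(3,2):1 a3@(3,0):1 a4@(3,1):1 a5@(2,2):1 a6@(0,0):1 a7@(0,3):1 a8@(0,1):1

no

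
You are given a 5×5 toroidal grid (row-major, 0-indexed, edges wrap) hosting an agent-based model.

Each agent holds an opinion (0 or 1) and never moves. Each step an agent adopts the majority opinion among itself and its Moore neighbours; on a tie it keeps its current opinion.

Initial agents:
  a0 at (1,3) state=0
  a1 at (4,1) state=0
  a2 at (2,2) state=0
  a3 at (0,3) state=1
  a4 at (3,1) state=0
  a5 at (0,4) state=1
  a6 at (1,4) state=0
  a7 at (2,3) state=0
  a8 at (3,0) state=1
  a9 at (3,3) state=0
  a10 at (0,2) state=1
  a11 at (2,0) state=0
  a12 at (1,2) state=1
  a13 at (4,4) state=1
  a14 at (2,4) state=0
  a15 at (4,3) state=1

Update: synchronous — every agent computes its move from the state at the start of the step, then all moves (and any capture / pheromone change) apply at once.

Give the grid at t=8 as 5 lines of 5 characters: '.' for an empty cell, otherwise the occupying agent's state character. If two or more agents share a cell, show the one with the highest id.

..111
..100
0.000
00.0.
.0.11

t=1: a0@(1,3):0 a1@(4,1):0 a2@(2,2):0 a3@(0,3):1 a4@(3,1):0 a5@(0,4):1 a6@(1,4):0 a7@(2,3):0 a8@(3,0):0 a9@(3,3):0 a10@(0,2):1 a11@(2,0):0 a12@(1,2):1 a13@(4,4):1 a14@(2,4):0 a15@(4,3):1
t=2: (unchanged — steady state)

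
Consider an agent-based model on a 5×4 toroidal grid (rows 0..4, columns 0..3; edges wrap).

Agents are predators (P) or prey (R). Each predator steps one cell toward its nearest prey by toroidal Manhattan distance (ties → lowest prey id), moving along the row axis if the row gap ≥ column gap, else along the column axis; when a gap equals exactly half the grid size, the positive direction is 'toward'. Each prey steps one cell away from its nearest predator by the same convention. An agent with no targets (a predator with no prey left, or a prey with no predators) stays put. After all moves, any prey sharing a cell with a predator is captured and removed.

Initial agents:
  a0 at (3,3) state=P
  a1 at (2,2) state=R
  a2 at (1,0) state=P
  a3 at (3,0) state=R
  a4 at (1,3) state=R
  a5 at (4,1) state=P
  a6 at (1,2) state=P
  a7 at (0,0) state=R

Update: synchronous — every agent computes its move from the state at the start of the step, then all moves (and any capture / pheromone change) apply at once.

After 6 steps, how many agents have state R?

t=1: a0@(3,0):P a1@(3,2):R a2@(1,3):P a4@(1,2):R a5@(3,1):P a6@(2,2):P a7@(4,0):R
t=2: a0@(4,0):P a1@(3,3):R a2@(1,2):P a4@(1,1):R a5@(3,2):P a6@(3,2):P a7@(0,0):R
t=3: a0@(0,0):P a1@(3,0):R a2@(1,1):P a4@(1,0):R a5@(3,3):P a6@(3,3):P a7@(1,0):R
t=4: a0@(1,0):P a1@(3,1):R a2@(1,0):P a4@(2,0):R a5@(3,0):P a6@(3,0):P a7@(2,0):R
t=5: a0@(2,0):P a1@(3,2):R a2@(2,0):P a4@(3,0):R a5@(3,1):P a6@(3,1):P a7@(3,0):R
t=6: a0@(3,0):P a1@(3,3):R a2@(3,0):P a4@(4,0):R a5@(3,2):P a6@(3,2):P a7@(4,0):R

3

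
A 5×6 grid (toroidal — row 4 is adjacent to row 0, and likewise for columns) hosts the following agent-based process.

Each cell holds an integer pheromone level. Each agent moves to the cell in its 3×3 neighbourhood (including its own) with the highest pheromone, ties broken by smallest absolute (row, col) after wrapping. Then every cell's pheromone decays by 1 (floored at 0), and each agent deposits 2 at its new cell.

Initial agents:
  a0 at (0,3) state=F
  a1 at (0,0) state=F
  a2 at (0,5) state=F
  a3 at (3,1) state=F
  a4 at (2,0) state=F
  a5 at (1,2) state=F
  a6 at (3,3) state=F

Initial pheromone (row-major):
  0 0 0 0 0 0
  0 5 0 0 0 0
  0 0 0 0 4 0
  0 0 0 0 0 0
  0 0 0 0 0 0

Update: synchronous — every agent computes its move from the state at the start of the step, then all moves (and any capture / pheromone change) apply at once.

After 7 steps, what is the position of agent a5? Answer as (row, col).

t=1: a0@(0,2) a1@(1,1) a2@(0,0) a3@(2,0) a4@(1,1) a5@(1,1) a6@(2,4) | pheromone: 2 0 2 0 0 0 / 0 10 0 0 0 0 / 2 0 0 0 5 0 / 0 0 0 0 0 0 / 0 0 0 0 0 0
t=2: a0@(1,1) a1@(1,1) a2@(1,1) a3@(1,1) a4@(1,1) a5@(1,1) a6@(2,4) | pheromone: 1 0 1 0 0 0 / 0 21 0 0 0 0 / 1 0 0 0 6 0 / 0 0 0 0 0 0 / 0 0 0 0 0 0
t=3: a0@(1,1) a1@(1,1) a2@(1,1) a3@(1,1) a4@(1,1) a5@(1,1) a6@(2,4) | pheromone: 0 0 0 0 0 0 / 0 32 0 0 0 0 / 0 0 0 0 7 0 / 0 0 0 0 0 0 / 0 0 0 0 0 0
t=4: a0@(1,1) a1@(1,1) a2@(1,1) a3@(1,1) a4@(1,1) a5@(1,1) a6@(2,4) | pheromone: 0 0 0 0 0 0 / 0 43 0 0 0 0 / 0 0 0 0 8 0 / 0 0 0 0 0 0 / 0 0 0 0 0 0
t=5: a0@(1,1) a1@(1,1) a2@(1,1) a3@(1,1) a4@(1,1) a5@(1,1) a6@(2,4) | pheromone: 0 0 0 0 0 0 / 0 54 0 0 0 0 / 0 0 0 0 9 0 / 0 0 0 0 0 0 / 0 0 0 0 0 0
t=6: a0@(1,1) a1@(1,1) a2@(1,1) a3@(1,1) a4@(1,1) a5@(1,1) a6@(2,4) | pheromone: 0 0 0 0 0 0 / 0 65 0 0 0 0 / 0 0 0 0 10 0 / 0 0 0 0 0 0 / 0 0 0 0 0 0
t=7: a0@(1,1) a1@(1,1) a2@(1,1) a3@(1,1) a4@(1,1) a5@(1,1) a6@(2,4) | pheromone: 0 0 0 0 0 0 / 0 76 0 0 0 0 / 0 0 0 0 11 0 / 0 0 0 0 0 0 / 0 0 0 0 0 0

(1, 1)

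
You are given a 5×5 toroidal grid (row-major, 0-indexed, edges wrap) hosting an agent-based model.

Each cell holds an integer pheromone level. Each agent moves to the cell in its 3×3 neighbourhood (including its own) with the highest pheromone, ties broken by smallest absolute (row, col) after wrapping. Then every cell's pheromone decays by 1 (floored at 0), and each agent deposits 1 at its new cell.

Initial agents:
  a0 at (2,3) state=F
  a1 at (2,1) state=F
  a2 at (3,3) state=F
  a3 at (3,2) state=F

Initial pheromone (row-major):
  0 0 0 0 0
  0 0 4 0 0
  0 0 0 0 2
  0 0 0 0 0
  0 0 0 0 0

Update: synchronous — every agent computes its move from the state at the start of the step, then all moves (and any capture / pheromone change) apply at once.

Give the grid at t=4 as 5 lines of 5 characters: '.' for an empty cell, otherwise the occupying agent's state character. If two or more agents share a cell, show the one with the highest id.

t=1: a0@(1,2) a1@(1,2) a2@(2,4) a3@(2,1) | pheromone: 0 0 0 0 0 / 0 0 5 0 0 / 0 1 0 0 2 / 0 0 0 0 0 / 0 0 0 0 0
t=2: a0@(1,2) a1@(1,2) a2@(2,4) a3@(1,2) | pheromone: 0 0 0 0 0 / 0 0 7 0 0 / 0 0 0 0 2 / 0 0 0 0 0 / 0 0 0 0 0
t=3: a0@(1,2) a1@(1,2) a2@(2,4) a3@(1,2) | pheromone: 0 0 0 0 0 / 0 0 9 0 0 / 0 0 0 0 2 / 0 0 0 0 0 / 0 0 0 0 0
t=4: a0@(1,2) a1@(1,2) a2@(2,4) a3@(1,2) | pheromone: 0 0 0 0 0 / 0 0 11 0 0 / 0 0 0 0 2 / 0 0 0 0 0 / 0 0 0 0 0

.....
..F..
....F
.....
.....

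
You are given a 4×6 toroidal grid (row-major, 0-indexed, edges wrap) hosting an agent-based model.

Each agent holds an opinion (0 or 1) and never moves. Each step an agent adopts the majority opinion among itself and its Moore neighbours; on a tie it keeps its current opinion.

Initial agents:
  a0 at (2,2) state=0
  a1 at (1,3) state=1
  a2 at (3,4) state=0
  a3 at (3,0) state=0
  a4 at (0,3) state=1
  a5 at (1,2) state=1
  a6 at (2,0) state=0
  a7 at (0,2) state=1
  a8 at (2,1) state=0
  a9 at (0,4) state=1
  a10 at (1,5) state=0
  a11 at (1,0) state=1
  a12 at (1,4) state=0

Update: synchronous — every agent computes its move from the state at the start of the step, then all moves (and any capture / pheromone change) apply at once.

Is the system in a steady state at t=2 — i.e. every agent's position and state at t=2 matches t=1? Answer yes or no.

yes

t=1: a0@(2,2):0 a1@(1,3):1 a2@(3,4):1 a3@(3,0):0 a4@(0,3):1 a5@(1,2):1 a6@(2,0):0 a7@(0,2):1 a8@(2,1):0 a9@(0,4):1 a10@(1,5):0 a11@(1,0):0 a12@(1,4):1
t=2: (unchanged — steady state)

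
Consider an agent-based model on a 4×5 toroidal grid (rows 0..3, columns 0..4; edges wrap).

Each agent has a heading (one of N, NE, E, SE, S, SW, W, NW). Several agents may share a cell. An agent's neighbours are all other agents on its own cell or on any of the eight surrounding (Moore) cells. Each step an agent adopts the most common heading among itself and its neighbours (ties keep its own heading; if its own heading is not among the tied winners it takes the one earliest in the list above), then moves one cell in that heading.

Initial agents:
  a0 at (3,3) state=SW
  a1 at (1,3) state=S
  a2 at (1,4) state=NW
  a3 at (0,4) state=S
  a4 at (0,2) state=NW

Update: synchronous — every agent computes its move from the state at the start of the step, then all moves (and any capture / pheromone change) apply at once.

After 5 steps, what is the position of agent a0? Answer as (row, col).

t=1: a0@(0,2):SW a1@(2,3):S a2@(2,4):S a3@(1,4):S a4@(3,1):NW
t=2: a0@(1,1):SW a1@(3,3):S a2@(3,4):S a3@(2,4):S a4@(2,0):NW
t=3: a0@(2,0):SW a1@(0,3):S a2@(0,4):S a3@(3,4):S a4@(3,0):S
t=4: a0@(3,0):S a1@(1,3):S a2@(1,4):S a3@(0,4):S a4@(0,0):S
t=5: a0@(0,0):S a1@(2,3):S a2@(2,4):S a3@(1,4):S a4@(1,0):S

(0, 0)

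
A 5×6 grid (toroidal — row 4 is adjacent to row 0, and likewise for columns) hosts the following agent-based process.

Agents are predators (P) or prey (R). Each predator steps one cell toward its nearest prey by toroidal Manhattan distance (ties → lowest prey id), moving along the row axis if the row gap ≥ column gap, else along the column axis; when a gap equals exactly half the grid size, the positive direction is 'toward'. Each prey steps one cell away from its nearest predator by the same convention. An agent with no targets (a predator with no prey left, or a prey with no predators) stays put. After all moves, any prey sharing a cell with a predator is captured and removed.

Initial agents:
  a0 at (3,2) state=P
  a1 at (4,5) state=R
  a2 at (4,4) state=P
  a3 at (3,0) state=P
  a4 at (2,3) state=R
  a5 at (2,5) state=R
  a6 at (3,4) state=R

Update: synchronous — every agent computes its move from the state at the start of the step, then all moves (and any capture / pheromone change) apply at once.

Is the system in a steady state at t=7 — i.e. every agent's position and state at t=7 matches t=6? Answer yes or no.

t=1: a0@(2,2):P a2@(4,5):P a3@(4,0):P a4@(1,3):R a5@(1,5):R a6@(2,4):R
t=2: a0@(1,2):P a2@(0,5):P a3@(0,0):P a4@(0,3):R a5@(2,5):R a6@(2,5):R
t=3: a0@(0,2):P a2@(0,4):P a3@(0,1):P a4@(4,3):R a5@(3,5):R a6@(3,5):R
t=4: a0@(4,2):P a2@(4,4):P a3@(0,2):P a4@(3,3):R a5@(2,5):R a6@(2,5):R
t=5: a0@(3,2):P a2@(3,4):P a3@(4,2):P a4@(2,3):R a5@(1,5):R a6@(1,5):R
t=6: a0@(2,2):P a2@(2,4):P a3@(3,2):P a4@(1,3):R a5@(0,5):R a6@(0,5):R
t=7: a0@(1,2):P a2@(1,4):P a3@(2,2):P a4@(0,3):R a5@(4,5):R a6@(4,5):R

no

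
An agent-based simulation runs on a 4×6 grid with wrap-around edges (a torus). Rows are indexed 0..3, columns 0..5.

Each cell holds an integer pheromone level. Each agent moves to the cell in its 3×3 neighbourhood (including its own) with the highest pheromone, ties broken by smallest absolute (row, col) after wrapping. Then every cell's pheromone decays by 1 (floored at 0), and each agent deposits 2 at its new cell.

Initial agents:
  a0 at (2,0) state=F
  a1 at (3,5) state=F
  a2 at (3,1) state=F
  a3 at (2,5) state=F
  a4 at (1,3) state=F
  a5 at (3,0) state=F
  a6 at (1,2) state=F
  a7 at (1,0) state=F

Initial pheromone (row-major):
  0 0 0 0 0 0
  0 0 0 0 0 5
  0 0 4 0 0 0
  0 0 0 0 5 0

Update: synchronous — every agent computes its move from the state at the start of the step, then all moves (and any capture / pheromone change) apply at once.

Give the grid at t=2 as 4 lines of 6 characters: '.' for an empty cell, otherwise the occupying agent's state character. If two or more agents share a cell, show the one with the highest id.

t=1: a0@(1,5) a1@(3,4) a2@(2,2) a3@(1,5) a4@(2,2) a5@(0,0) a6@(2,2) a7@(1,5) | pheromone: 2 0 0 0 0 0 / 0 0 0 0 0 10 / 0 0 9 0 0 0 / 0 0 0 0 6 0
t=2: a0@(1,5) a1@(3,4) a2@(2,2) a3@(1,5) a4@(2,2) a5@(1,5) a6@(2,2) a7@(1,5) | pheromone: 1 0 0 0 0 0 / 0 0 0 0 0 17 / 0 0 14 0 0 0 / 0 0 0 0 7 0

......
.....F
..F...
....F.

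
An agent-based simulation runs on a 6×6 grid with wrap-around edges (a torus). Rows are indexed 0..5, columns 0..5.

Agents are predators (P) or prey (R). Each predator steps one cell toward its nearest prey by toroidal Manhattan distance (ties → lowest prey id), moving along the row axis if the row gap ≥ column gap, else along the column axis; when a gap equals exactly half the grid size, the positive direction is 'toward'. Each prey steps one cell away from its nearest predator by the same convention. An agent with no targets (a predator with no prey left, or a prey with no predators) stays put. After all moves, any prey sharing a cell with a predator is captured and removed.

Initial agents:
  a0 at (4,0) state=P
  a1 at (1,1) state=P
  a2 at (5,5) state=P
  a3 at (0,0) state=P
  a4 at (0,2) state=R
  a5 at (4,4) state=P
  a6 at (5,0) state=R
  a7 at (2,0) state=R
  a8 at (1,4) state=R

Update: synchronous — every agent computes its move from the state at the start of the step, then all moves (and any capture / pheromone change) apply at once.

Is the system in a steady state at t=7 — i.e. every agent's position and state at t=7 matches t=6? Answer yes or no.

no

t=1: a0@(5,0):P a1@(0,1):P a2@(5,0):P a3@(5,0):P a4@(5,2):R a5@(4,5):P a6@(0,0):R a7@(1,0):R a8@(1,3):R
t=2: a0@(0,0):P a1@(0,0):P a2@(0,0):P a3@(0,0):P a4@(5,3):R a5@(5,5):P a6@(1,0):R a7@(2,0):R a8@(1,4):R
t=3: a0@(1,0):P a1@(1,0):P a2@(1,0):P a3@(1,0):P a4@(5,2):R a5@(5,4):P a6@(2,0):R a7@(3,0):R a8@(1,3):R
t=4: a0@(2,0):P a1@(2,0):P a2@(2,0):P a3@(2,0):P a4@(5,1):R a5@(5,3):P a6@(3,0):R a7@(4,0):R a8@(1,2):R
t=5: a0@(3,0):P a1@(3,0):P a2@(3,0):P a3@(3,0):P a4@(5,0):R a5@(5,2):P a6@(4,0):R a7@(5,0):R a8@(1,3):R
t=6: a0@(4,0):P a1@(4,0):P a2@(4,0):P a3@(4,0):P a4@(0,0):R a5@(5,1):P a6@(5,0):R a7@(0,0):R a8@(2,3):R
t=7: a0@(5,0):P a1@(5,0):P a2@(5,0):P a3@(5,0):P a4@(1,0):R a5@(5,0):P a6@(0,0):R a7@(1,0):R a8@(2,2):R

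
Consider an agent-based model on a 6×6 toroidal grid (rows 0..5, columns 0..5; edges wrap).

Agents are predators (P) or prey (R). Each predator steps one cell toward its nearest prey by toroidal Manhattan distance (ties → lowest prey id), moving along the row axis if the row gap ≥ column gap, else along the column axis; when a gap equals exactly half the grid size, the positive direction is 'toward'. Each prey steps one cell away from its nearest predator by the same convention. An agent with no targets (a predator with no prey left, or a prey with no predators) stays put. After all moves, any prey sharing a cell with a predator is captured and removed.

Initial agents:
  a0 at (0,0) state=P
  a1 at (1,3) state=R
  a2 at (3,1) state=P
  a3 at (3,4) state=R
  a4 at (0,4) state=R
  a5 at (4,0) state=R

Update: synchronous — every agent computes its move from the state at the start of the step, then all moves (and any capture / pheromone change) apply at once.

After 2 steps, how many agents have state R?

4

t=1: a0@(0,5):P a1@(1,2):R a2@(4,1):P a3@(3,3):R a4@(0,3):R a5@(3,0):R
t=2: a0@(0,4):P a1@(1,1):R a2@(3,1):P a3@(3,4):R a4@(0,2):R a5@(2,0):R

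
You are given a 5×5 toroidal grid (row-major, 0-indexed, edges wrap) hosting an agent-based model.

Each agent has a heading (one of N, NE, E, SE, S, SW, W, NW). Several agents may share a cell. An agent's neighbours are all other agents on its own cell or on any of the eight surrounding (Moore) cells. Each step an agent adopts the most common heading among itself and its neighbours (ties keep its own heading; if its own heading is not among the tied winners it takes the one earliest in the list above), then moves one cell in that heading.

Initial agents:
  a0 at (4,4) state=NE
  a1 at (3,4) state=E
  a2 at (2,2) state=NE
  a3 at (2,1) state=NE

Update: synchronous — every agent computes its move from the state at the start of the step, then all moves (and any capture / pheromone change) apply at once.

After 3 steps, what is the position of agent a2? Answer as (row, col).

t=1: a0@(3,0):NE a1@(3,0):E a2@(1,3):NE a3@(1,2):NE
t=2: a0@(2,1):NE a1@(3,1):E a2@(0,4):NE a3@(0,3):NE
t=3: a0@(1,2):NE a1@(3,2):E a2@(4,0):NE a3@(4,4):NE

(4, 0)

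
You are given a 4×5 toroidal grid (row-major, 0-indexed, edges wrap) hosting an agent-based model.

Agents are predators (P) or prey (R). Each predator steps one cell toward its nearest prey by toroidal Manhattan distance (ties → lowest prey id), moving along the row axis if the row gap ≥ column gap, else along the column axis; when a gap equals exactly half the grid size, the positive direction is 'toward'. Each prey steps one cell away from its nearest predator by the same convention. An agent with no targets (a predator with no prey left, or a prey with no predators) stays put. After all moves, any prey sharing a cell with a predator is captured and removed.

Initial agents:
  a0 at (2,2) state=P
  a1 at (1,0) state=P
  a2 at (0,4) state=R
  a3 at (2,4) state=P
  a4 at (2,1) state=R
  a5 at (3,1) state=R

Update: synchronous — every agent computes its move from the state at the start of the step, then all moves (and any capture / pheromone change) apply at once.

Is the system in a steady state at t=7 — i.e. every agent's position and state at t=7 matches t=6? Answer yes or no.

yes

t=1: a0@(2,1):P a1@(0,0):P a3@(3,4):P a4@(2,0):R a5@(0,1):R
t=2: a0@(2,0):P a1@(0,1):P a3@(2,4):P a5@(0,2):R
t=3: a0@(3,0):P a1@(0,2):P a3@(3,4):P a5@(0,3):R
t=4: a0@(3,4):P a1@(0,3):P a3@(0,4):P
t=5: (unchanged — steady state)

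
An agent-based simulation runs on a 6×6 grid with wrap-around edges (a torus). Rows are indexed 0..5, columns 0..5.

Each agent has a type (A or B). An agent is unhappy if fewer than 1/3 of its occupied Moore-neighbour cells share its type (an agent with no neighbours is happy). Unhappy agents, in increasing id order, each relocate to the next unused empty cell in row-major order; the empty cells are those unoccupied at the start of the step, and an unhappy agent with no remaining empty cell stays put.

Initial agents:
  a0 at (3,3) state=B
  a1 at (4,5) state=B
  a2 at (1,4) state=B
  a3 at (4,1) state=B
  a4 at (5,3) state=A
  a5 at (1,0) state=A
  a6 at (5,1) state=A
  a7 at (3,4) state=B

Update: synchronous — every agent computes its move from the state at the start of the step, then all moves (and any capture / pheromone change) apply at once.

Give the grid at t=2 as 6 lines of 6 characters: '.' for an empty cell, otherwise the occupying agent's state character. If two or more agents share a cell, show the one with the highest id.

.AB...
A...B.
......
...BB.
.....B
...A..

t=1: a0@(3,3):B a1@(4,5):B a2@(1,4):B a3@(0,0):B a4@(5,3):A a5@(1,0):A a6@(0,1):A a7@(3,4):B
t=2: a0@(3,3):B a1@(4,5):B a2@(1,4):B a3@(0,2):B a4@(5,3):A a5@(1,0):A a6@(0,1):A a7@(3,4):B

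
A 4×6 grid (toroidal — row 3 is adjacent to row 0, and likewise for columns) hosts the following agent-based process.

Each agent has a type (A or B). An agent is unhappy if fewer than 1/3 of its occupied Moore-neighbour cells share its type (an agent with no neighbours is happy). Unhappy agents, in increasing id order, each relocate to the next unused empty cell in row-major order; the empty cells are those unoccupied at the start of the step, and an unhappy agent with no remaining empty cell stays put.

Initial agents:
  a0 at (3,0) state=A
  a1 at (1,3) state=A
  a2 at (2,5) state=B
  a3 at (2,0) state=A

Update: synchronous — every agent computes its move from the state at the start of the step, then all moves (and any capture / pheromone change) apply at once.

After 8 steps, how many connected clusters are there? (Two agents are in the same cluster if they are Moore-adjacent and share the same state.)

t=1: a0@(3,0):A a1@(1,3):A a2@(0,0):B a3@(2,0):A
t=2: a0@(3,0):A a1@(1,3):A a2@(0,1):B a3@(2,0):A
t=3: a0@(3,0):A a1@(1,3):A a2@(0,0):B a3@(2,0):A
t=4: a0@(3,0):A a1@(1,3):A a2@(0,1):B a3@(2,0):A
t=5: a0@(3,0):A a1@(1,3):A a2@(0,0):B a3@(2,0):A
t=6: a0@(3,0):A a1@(1,3):A a2@(0,1):B a3@(2,0):A
t=7: a0@(3,0):A a1@(1,3):A a2@(0,0):B a3@(2,0):A
t=8: a0@(3,0):A a1@(1,3):A a2@(0,1):B a3@(2,0):A

3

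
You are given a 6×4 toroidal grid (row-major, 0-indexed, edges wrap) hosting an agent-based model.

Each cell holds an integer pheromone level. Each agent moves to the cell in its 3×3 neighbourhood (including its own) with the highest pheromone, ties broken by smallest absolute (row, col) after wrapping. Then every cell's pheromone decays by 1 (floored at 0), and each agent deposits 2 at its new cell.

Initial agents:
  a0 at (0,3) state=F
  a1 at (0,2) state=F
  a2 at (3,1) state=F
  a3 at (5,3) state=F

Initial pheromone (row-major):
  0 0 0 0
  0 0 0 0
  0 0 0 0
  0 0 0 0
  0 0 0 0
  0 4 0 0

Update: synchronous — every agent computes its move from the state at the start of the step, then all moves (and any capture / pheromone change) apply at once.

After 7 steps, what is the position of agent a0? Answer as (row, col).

t=1: a0@(0,0) a1@(5,1) a2@(2,0) a3@(0,0) | pheromone: 4 0 0 0 / 0 0 0 0 / 2 0 0 0 / 0 0 0 0 / 0 0 0 0 / 0 5 0 0
t=2: a0@(5,1) a1@(5,1) a2@(2,0) a3@(5,1) | pheromone: 3 0 0 0 / 0 0 0 0 / 3 0 0 0 / 0 0 0 0 / 0 0 0 0 / 0 10 0 0
t=3: a0@(5,1) a1@(5,1) a2@(2,0) a3@(5,1) | pheromone: 2 0 0 0 / 0 0 0 0 / 4 0 0 0 / 0 0 0 0 / 0 0 0 0 / 0 15 0 0
t=4: a0@(5,1) a1@(5,1) a2@(2,0) a3@(5,1) | pheromone: 1 0 0 0 / 0 0 0 0 / 5 0 0 0 / 0 0 0 0 / 0 0 0 0 / 0 20 0 0
t=5: a0@(5,1) a1@(5,1) a2@(2,0) a3@(5,1) | pheromone: 0 0 0 0 / 0 0 0 0 / 6 0 0 0 / 0 0 0 0 / 0 0 0 0 / 0 25 0 0
t=6: a0@(5,1) a1@(5,1) a2@(2,0) a3@(5,1) | pheromone: 0 0 0 0 / 0 0 0 0 / 7 0 0 0 / 0 0 0 0 / 0 0 0 0 / 0 30 0 0
t=7: a0@(5,1) a1@(5,1) a2@(2,0) a3@(5,1) | pheromone: 0 0 0 0 / 0 0 0 0 / 8 0 0 0 / 0 0 0 0 / 0 0 0 0 / 0 35 0 0

(5, 1)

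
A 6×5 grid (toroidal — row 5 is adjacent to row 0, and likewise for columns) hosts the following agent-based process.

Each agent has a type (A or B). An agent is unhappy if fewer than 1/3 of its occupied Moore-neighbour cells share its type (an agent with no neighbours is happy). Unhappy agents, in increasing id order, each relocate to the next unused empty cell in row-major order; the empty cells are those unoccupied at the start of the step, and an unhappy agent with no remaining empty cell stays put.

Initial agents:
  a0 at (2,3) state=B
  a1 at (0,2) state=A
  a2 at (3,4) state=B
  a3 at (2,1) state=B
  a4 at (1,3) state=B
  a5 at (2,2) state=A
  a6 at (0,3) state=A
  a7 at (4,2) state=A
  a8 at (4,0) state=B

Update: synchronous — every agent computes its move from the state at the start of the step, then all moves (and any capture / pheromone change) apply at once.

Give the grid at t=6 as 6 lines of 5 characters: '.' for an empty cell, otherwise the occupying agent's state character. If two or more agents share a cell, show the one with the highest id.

t=1: a0@(2,3):B a1@(0,2):A a2@(3,4):B a3@(0,0):B a4@(0,1):B a5@(0,4):A a6@(0,3):A a7@(4,2):A a8@(4,0):B
t=2: (unchanged — steady state)

BBAAA
.....
...B.
....B
B.A..
.....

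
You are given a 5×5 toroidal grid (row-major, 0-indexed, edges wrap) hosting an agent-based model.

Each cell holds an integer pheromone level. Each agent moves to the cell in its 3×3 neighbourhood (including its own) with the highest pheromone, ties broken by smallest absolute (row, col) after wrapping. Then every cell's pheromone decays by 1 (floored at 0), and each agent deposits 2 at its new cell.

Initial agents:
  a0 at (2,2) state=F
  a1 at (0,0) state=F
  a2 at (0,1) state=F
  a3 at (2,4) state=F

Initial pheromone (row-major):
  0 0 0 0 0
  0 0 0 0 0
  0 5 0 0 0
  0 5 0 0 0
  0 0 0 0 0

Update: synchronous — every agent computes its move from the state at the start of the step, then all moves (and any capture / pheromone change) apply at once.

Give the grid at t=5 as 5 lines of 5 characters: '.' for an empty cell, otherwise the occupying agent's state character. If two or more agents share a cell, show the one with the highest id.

t=1: a0@(2,1) a1@(0,0) a2@(0,0) a3@(1,0) | pheromone: 4 0 0 0 0 / 2 0 0 0 0 / 0 6 0 0 0 / 0 4 0 0 0 / 0 0 0 0 0
t=2: a0@(2,1) a1@(0,0) a2@(0,0) a3@(2,1) | pheromone: 7 0 0 0 0 / 1 0 0 0 0 / 0 9 0 0 0 / 0 3 0 0 0 / 0 0 0 0 0
t=3: a0@(2,1) a1@(0,0) a2@(0,0) a3@(2,1) | pheromone: 10 0 0 0 0 / 0 0 0 0 0 / 0 12 0 0 0 / 0 2 0 0 0 / 0 0 0 0 0
t=4: a0@(2,1) a1@(0,0) a2@(0,0) a3@(2,1) | pheromone: 13 0 0 0 0 / 0 0 0 0 0 / 0 15 0 0 0 / 0 1 0 0 0 / 0 0 0 0 0
t=5: a0@(2,1) a1@(0,0) a2@(0,0) a3@(2,1) | pheromone: 16 0 0 0 0 / 0 0 0 0 0 / 0 18 0 0 0 / 0 0 0 0 0 / 0 0 0 0 0

F....
.....
.F...
.....
.....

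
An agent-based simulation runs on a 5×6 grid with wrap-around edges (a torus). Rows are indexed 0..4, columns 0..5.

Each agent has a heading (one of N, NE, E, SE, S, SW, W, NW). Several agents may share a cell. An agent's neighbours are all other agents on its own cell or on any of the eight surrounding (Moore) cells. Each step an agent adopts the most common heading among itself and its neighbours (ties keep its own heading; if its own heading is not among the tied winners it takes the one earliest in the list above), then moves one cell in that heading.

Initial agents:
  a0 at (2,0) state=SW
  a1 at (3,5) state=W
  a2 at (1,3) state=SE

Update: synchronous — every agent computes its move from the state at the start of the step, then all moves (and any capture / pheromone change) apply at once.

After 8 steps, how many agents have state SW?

1

t=1: a0@(3,5):SW a1@(3,4):W a2@(2,4):SE
t=2: a0@(4,4):SW a1@(3,3):W a2@(3,5):SE
t=3: a0@(0,3):SW a1@(3,2):W a2@(4,0):SE
t=4: a0@(1,2):SW a1@(3,1):W a2@(0,1):SE
t=5: a0@(2,1):SW a1@(3,0):W a2@(1,2):SE
t=6: a0@(3,0):SW a1@(3,5):W a2@(2,3):SE
t=7: a0@(4,5):SW a1@(3,4):W a2@(3,4):SE
t=8: a0@(0,4):SW a1@(3,3):W a2@(4,5):SE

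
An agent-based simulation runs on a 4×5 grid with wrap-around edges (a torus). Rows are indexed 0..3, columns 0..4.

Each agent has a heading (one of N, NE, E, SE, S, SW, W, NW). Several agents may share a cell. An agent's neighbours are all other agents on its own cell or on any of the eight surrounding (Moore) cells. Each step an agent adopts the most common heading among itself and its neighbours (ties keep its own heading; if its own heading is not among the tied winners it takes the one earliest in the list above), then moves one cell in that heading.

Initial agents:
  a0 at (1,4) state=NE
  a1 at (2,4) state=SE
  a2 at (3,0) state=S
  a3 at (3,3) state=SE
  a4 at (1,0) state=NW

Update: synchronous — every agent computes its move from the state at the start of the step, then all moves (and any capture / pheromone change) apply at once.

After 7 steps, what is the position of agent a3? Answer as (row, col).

t=1: a0@(0,0):NE a1@(3,0):SE a2@(0,0):S a3@(0,4):SE a4@(0,4):NW
t=2: a0@(1,1):SE a1@(0,1):SE a2@(1,1):SE a3@(1,0):SE a4@(1,0):SE
t=3: a0@(2,2):SE a1@(1,2):SE a2@(2,2):SE a3@(2,1):SE a4@(2,1):SE
t=4: a0@(3,3):SE a1@(2,3):SE a2@(3,3):SE a3@(3,2):SE a4@(3,2):SE
t=5: a0@(0,4):SE a1@(3,4):SE a2@(0,4):SE a3@(0,3):SE a4@(0,3):SE
t=6: a0@(1,0):SE a1@(0,0):SE a2@(1,0):SE a3@(1,4):SE a4@(1,4):SE
t=7: a0@(2,1):SE a1@(1,1):SE a2@(2,1):SE a3@(2,0):SE a4@(2,0):SE

(2, 0)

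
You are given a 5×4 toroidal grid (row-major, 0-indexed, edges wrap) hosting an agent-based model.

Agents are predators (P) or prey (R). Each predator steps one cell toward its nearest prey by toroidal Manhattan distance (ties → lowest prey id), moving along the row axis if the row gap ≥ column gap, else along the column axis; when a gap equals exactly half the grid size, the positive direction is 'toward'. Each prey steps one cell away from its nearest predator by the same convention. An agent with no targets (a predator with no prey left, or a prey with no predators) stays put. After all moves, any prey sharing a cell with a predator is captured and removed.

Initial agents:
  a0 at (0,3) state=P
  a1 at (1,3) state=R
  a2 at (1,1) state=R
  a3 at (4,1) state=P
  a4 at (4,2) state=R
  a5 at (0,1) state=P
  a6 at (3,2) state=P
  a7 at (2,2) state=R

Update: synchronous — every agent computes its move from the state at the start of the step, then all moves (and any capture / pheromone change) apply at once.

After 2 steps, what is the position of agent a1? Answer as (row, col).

t=1: a0@(1,3):P a1@(2,3):R a2@(2,1):R a3@(4,2):P a4@(4,3):R a5@(1,1):P a6@(4,2):P a7@(1,2):R
t=2: a0@(2,3):P a1@(3,3):R a2@(3,1):R a3@(4,3):P a4@(4,0):R a5@(2,1):P a6@(4,3):P a7@(1,1):R

(3, 3)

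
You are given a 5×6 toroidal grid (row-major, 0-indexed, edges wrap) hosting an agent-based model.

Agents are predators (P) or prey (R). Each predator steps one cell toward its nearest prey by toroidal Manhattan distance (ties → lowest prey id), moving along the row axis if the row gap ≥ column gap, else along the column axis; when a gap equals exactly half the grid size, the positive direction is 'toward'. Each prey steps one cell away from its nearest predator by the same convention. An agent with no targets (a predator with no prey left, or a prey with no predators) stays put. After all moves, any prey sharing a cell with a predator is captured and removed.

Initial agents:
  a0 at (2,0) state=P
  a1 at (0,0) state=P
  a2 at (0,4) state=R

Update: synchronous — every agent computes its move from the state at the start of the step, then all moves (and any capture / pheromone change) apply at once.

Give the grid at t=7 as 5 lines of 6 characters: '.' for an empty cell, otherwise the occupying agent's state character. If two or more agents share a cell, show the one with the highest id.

..R...
.P.P..
......
......
......

t=1: a0@(1,0):P a1@(0,5):P a2@(0,3):R
t=2: a0@(1,1):P a1@(0,4):P a2@(0,2):R
t=3: a0@(0,1):P a1@(0,3):P a2@(4,2):R
t=4: a0@(4,1):P a1@(4,3):P a2@(3,2):R
t=5: a0@(3,1):P a1@(3,3):P a2@(2,2):R
t=6: a0@(2,1):P a1@(2,3):P a2@(1,2):R
t=7: a0@(1,1):P a1@(1,3):P a2@(0,2):R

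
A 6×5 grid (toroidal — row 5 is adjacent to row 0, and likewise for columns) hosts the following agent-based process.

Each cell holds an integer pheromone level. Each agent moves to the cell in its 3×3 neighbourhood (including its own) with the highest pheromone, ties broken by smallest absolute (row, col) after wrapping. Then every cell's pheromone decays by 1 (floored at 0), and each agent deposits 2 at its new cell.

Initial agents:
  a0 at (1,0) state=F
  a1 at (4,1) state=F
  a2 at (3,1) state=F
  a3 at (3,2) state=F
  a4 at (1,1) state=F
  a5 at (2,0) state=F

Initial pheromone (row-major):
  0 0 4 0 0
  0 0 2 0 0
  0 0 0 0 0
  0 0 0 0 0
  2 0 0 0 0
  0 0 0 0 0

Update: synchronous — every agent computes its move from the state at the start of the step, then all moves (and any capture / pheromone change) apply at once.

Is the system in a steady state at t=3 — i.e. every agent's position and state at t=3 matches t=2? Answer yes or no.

t=1: a0@(0,0) a1@(4,0) a2@(4,0) a3@(2,1) a4@(0,2) a5@(1,0) | pheromone: 2 0 5 0 0 / 2 0 1 0 0 / 0 2 0 0 0 / 0 0 0 0 0 / 5 0 0 0 0 / 0 0 0 0 0
t=2: a0@(0,0) a1@(4,0) a2@(4,0) a3@(1,0) a4@(0,2) a5@(0,0) | pheromone: 5 0 6 0 0 / 3 0 0 0 0 / 0 1 0 0 0 / 0 0 0 0 0 / 8 0 0 0 0 / 0 0 0 0 0
t=3: a0@(0,0) a1@(4,0) a2@(4,0) a3@(0,0) a4@(0,2) a5@(0,0) | pheromone: 10 0 7 0 0 / 2 0 0 0 0 / 0 0 0 0 0 / 0 0 0 0 0 / 11 0 0 0 0 / 0 0 0 0 0

no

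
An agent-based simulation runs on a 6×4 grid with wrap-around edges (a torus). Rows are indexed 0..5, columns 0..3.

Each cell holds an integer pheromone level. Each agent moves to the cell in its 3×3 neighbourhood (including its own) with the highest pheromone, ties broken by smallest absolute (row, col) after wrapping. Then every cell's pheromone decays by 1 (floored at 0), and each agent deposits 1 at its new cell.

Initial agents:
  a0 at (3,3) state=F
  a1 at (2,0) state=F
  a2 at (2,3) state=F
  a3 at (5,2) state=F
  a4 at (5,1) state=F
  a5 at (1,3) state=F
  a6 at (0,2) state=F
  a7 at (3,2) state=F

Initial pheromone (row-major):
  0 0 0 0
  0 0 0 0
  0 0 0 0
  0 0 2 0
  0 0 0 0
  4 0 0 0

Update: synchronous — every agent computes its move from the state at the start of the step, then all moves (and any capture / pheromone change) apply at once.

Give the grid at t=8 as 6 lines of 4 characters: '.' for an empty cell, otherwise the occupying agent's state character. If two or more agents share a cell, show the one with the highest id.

....
....
....
..F.
....
F...

t=1: a0@(3,2) a1@(1,0) a2@(3,2) a3@(0,1) a4@(5,0) a5@(0,0) a6@(0,1) a7@(3,2) | pheromone: 1 2 0 0 / 1 0 0 0 / 0 0 0 0 / 0 0 4 0 / 0 0 0 0 / 4 0 0 0
t=2: a0@(3,2) a1@(0,1) a2@(3,2) a3@(5,0) a4@(5,0) a5@(5,0) a6@(5,0) a7@(3,2) | pheromone: 0 2 0 0 / 0 0 0 0 / 0 0 0 0 / 0 0 6 0 / 0 0 0 0 / 7 0 0 0
t=3: a0@(3,2) a1@(5,0) a2@(3,2) a3@(5,0) a4@(5,0) a5@(5,0) a6@(5,0) a7@(3,2) | pheromone: 0 1 0 0 / 0 0 0 0 / 0 0 0 0 / 0 0 8 0 / 0 0 0 0 / 11 0 0 0
t=4: a0@(3,2) a1@(5,0) a2@(3,2) a3@(5,0) a4@(5,0) a5@(5,0) a6@(5,0) a7@(3,2) | pheromone: 0 0 0 0 / 0 0 0 0 / 0 0 0 0 / 0 0 10 0 / 0 0 0 0 / 15 0 0 0
t=5: a0@(3,2) a1@(5,0) a2@(3,2) a3@(5,0) a4@(5,0) a5@(5,0) a6@(5,0) a7@(3,2) | pheromone: 0 0 0 0 / 0 0 0 0 / 0 0 0 0 / 0 0 12 0 / 0 0 0 0 / 19 0 0 0
t=6: a0@(3,2) a1@(5,0) a2@(3,2) a3@(5,0) a4@(5,0) a5@(5,0) a6@(5,0) a7@(3,2) | pheromone: 0 0 0 0 / 0 0 0 0 / 0 0 0 0 / 0 0 14 0 / 0 0 0 0 / 23 0 0 0
t=7: a0@(3,2) a1@(5,0) a2@(3,2) a3@(5,0) a4@(5,0) a5@(5,0) a6@(5,0) a7@(3,2) | pheromone: 0 0 0 0 / 0 0 0 0 / 0 0 0 0 / 0 0 16 0 / 0 0 0 0 / 27 0 0 0
t=8: a0@(3,2) a1@(5,0) a2@(3,2) a3@(5,0) a4@(5,0) a5@(5,0) a6@(5,0) a7@(3,2) | pheromone: 0 0 0 0 / 0 0 0 0 / 0 0 0 0 / 0 0 18 0 / 0 0 0 0 / 31 0 0 0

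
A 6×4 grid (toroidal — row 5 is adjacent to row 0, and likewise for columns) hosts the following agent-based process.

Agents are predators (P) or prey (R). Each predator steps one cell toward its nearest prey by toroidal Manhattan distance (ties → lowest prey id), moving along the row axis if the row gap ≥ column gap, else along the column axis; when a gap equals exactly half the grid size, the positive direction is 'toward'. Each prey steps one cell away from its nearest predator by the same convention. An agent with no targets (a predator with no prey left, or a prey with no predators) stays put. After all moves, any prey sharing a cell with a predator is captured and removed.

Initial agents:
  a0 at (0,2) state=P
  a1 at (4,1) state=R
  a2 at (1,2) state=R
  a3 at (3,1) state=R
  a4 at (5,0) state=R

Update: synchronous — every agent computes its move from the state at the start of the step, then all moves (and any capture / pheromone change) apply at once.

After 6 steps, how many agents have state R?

t=1: a0@(1,2):P a1@(3,1):R a2@(2,2):R a3@(2,1):R a4@(5,3):R
t=2: a0@(2,2):P a1@(4,1):R a2@(3,2):R a3@(3,1):R a4@(4,3):R
t=3: a0@(3,2):P a1@(5,1):R a2@(4,2):R a3@(4,1):R a4@(5,3):R
t=4: a0@(4,2):P a1@(0,1):R a2@(5,2):R a3@(5,1):R a4@(0,3):R
t=5: a0@(5,2):P a1@(1,1):R a2@(0,2):R a3@(0,1):R a4@(1,3):R
t=6: a0@(0,2):P a1@(2,1):R a2@(1,2):R a3@(1,1):R a4@(2,3):R

4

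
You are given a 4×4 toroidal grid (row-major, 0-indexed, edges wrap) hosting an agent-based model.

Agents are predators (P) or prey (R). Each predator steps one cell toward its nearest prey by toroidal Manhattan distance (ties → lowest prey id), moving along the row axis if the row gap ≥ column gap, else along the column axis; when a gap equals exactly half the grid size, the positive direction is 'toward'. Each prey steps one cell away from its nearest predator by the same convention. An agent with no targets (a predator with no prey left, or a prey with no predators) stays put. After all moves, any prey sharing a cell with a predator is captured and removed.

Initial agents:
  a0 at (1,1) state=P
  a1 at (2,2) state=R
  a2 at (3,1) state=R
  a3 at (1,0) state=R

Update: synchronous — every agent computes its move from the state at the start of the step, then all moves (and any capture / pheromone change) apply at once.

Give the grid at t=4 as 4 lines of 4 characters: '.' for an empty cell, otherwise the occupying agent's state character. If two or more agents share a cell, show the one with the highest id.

....
RP..
..R.
.R..

t=1: a0@(1,0):P a1@(3,2):R a2@(2,1):R a3@(1,3):R
t=2: a0@(1,3):P a1@(2,2):R a2@(3,1):R a3@(1,2):R
t=3: a0@(1,2):P a1@(3,2):R a2@(2,1):R a3@(1,1):R
t=4: a0@(1,1):P a1@(2,2):R a2@(3,1):R a3@(1,0):R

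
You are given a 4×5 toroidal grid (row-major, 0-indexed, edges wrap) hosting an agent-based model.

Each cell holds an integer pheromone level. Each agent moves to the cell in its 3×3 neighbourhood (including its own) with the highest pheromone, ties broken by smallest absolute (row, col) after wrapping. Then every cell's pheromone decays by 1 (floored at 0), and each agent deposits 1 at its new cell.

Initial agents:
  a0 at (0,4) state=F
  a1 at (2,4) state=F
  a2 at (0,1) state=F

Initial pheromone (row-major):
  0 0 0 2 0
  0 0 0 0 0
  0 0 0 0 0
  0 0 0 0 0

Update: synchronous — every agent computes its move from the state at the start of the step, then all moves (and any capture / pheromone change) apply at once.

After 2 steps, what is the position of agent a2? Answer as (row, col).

(0, 0)

t=1: a0@(0,3) a1@(1,0) a2@(0,0) | pheromone: 1 0 0 2 0 / 1 0 0 0 0 / 0 0 0 0 0 / 0 0 0 0 0
t=2: a0@(0,3) a1@(0,0) a2@(0,0) | pheromone: 2 0 0 2 0 / 0 0 0 0 0 / 0 0 0 0 0 / 0 0 0 0 0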